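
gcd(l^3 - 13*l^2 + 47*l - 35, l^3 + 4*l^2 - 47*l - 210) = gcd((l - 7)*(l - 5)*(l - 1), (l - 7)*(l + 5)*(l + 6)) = l - 7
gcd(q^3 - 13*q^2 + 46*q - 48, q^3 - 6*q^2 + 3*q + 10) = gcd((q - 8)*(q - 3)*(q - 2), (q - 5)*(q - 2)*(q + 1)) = q - 2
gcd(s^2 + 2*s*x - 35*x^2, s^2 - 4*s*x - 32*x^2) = 1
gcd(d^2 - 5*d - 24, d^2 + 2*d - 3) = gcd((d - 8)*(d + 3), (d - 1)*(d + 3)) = d + 3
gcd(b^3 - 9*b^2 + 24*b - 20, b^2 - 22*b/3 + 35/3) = b - 5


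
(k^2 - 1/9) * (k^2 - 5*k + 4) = k^4 - 5*k^3 + 35*k^2/9 + 5*k/9 - 4/9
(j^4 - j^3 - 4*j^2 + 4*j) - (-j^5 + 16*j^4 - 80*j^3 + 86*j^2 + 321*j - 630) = j^5 - 15*j^4 + 79*j^3 - 90*j^2 - 317*j + 630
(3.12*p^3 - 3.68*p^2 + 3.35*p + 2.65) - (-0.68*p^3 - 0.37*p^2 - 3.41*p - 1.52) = 3.8*p^3 - 3.31*p^2 + 6.76*p + 4.17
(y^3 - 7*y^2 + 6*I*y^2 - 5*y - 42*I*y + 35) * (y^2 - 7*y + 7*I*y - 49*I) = y^5 - 14*y^4 + 13*I*y^4 + 2*y^3 - 182*I*y^3 + 658*y^2 + 602*I*y^2 - 2303*y + 490*I*y - 1715*I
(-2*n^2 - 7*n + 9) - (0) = -2*n^2 - 7*n + 9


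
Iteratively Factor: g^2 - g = (g - 1)*(g)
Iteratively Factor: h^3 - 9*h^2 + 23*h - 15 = (h - 5)*(h^2 - 4*h + 3) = (h - 5)*(h - 3)*(h - 1)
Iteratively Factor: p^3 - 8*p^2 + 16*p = (p - 4)*(p^2 - 4*p) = (p - 4)^2*(p)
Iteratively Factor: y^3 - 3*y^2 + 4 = (y - 2)*(y^2 - y - 2) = (y - 2)^2*(y + 1)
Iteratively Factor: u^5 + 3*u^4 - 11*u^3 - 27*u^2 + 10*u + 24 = (u + 1)*(u^4 + 2*u^3 - 13*u^2 - 14*u + 24) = (u - 3)*(u + 1)*(u^3 + 5*u^2 + 2*u - 8) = (u - 3)*(u + 1)*(u + 2)*(u^2 + 3*u - 4) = (u - 3)*(u + 1)*(u + 2)*(u + 4)*(u - 1)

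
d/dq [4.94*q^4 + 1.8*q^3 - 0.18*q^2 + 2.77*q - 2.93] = 19.76*q^3 + 5.4*q^2 - 0.36*q + 2.77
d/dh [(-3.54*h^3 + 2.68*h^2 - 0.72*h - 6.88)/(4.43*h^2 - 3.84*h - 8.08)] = (-15.6822*h^4 + 27.1872*h^3 + 78.708*h^2 + 17.648*h - 20.6016)/(19.6249*h^4 - 34.0224*h^3 - 56.8432*h^2 + 62.0544*h + 65.2864)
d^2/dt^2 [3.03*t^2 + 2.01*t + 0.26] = 6.06000000000000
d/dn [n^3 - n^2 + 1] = n*(3*n - 2)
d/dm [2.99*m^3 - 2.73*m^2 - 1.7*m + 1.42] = 8.97*m^2 - 5.46*m - 1.7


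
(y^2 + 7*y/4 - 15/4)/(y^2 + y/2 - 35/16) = 4*(y + 3)/(4*y + 7)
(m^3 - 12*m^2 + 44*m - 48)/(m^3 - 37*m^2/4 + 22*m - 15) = 4*(m - 4)/(4*m - 5)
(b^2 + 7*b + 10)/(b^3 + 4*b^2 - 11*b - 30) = 1/(b - 3)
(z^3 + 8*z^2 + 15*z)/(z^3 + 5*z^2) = (z + 3)/z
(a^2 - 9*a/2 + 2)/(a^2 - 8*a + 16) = (a - 1/2)/(a - 4)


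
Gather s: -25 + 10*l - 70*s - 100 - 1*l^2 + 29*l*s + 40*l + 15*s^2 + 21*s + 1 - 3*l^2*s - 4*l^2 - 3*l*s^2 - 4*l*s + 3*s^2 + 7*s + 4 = -5*l^2 + 50*l + s^2*(18 - 3*l) + s*(-3*l^2 + 25*l - 42) - 120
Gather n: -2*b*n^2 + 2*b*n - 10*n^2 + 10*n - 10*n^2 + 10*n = n^2*(-2*b - 20) + n*(2*b + 20)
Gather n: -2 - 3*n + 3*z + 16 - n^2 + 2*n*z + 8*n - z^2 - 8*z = -n^2 + n*(2*z + 5) - z^2 - 5*z + 14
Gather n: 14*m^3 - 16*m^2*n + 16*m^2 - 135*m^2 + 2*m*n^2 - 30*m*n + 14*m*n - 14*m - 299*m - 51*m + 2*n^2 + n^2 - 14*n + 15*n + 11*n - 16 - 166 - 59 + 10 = 14*m^3 - 119*m^2 - 364*m + n^2*(2*m + 3) + n*(-16*m^2 - 16*m + 12) - 231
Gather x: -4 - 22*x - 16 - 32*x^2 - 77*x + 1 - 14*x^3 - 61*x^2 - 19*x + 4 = -14*x^3 - 93*x^2 - 118*x - 15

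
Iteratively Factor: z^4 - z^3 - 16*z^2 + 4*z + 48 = (z - 4)*(z^3 + 3*z^2 - 4*z - 12) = (z - 4)*(z + 3)*(z^2 - 4) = (z - 4)*(z - 2)*(z + 3)*(z + 2)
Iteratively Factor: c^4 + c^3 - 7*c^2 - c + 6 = (c - 1)*(c^3 + 2*c^2 - 5*c - 6) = (c - 1)*(c + 3)*(c^2 - c - 2) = (c - 1)*(c + 1)*(c + 3)*(c - 2)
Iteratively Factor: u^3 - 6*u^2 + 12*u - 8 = (u - 2)*(u^2 - 4*u + 4) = (u - 2)^2*(u - 2)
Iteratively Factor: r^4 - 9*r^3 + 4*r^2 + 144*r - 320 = (r - 5)*(r^3 - 4*r^2 - 16*r + 64) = (r - 5)*(r - 4)*(r^2 - 16) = (r - 5)*(r - 4)^2*(r + 4)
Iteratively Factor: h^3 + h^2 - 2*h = (h)*(h^2 + h - 2) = h*(h - 1)*(h + 2)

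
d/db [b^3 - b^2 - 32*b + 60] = 3*b^2 - 2*b - 32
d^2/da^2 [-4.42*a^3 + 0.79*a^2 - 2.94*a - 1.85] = 1.58 - 26.52*a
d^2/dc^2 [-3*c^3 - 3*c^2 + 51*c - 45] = -18*c - 6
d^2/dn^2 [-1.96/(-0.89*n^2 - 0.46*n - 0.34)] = (-3.105032*n^2 - 1.604848*n + 1.96*(1.78*n + 0.46)*(3.56*n + 0.92) - 1.186192)/(0.89*n^2 + 0.46*n + 0.34)^3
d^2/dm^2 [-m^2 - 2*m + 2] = -2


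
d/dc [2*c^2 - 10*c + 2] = 4*c - 10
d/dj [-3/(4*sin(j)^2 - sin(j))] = 3*(8/tan(j) - cos(j)/sin(j)^2)/(4*sin(j) - 1)^2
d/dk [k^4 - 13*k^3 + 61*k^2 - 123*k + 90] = 4*k^3 - 39*k^2 + 122*k - 123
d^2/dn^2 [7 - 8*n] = 0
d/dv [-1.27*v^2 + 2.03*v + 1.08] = 2.03 - 2.54*v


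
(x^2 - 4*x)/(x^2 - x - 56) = x*(4 - x)/(-x^2 + x + 56)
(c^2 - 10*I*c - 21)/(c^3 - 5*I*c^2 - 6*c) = (c - 7*I)/(c*(c - 2*I))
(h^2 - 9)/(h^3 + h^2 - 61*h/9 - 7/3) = 9*(h - 3)/(9*h^2 - 18*h - 7)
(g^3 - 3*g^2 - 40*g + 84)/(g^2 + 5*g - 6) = (g^2 - 9*g + 14)/(g - 1)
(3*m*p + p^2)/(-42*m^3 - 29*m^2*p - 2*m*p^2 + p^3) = p/(-14*m^2 - 5*m*p + p^2)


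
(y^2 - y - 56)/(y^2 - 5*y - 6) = (-y^2 + y + 56)/(-y^2 + 5*y + 6)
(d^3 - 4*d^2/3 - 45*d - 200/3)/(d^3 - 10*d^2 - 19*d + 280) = (d + 5/3)/(d - 7)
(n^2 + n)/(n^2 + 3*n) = (n + 1)/(n + 3)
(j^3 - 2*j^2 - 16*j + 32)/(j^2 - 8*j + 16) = (j^2 + 2*j - 8)/(j - 4)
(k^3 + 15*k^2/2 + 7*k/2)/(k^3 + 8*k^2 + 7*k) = (k + 1/2)/(k + 1)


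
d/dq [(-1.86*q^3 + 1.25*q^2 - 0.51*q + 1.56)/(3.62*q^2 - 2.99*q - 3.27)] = (-6.7332*q^4 + 11.1228*q^3 + 16.3553*q^2 - 19.4694*q + 6.3321)/(13.1044*q^4 - 21.6476*q^3 - 14.7347*q^2 + 19.5546*q + 10.6929)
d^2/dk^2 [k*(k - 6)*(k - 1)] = 6*k - 14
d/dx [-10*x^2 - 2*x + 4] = -20*x - 2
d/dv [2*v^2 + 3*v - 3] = 4*v + 3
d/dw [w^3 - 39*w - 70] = 3*w^2 - 39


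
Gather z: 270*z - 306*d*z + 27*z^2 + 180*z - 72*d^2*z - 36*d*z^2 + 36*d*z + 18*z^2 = z^2*(45 - 36*d) + z*(-72*d^2 - 270*d + 450)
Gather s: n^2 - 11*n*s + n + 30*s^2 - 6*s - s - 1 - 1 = n^2 + n + 30*s^2 + s*(-11*n - 7) - 2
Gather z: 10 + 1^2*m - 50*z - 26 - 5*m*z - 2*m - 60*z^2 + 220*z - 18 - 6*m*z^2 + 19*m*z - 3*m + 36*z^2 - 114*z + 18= -4*m + z^2*(-6*m - 24) + z*(14*m + 56) - 16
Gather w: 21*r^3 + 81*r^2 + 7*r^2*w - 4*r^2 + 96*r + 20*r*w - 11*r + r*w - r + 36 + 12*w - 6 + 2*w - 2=21*r^3 + 77*r^2 + 84*r + w*(7*r^2 + 21*r + 14) + 28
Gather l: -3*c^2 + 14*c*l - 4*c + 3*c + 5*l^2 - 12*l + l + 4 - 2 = -3*c^2 - c + 5*l^2 + l*(14*c - 11) + 2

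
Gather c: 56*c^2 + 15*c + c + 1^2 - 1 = 56*c^2 + 16*c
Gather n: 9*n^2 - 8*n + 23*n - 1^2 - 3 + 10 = 9*n^2 + 15*n + 6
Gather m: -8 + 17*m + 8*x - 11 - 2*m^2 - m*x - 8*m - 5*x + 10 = -2*m^2 + m*(9 - x) + 3*x - 9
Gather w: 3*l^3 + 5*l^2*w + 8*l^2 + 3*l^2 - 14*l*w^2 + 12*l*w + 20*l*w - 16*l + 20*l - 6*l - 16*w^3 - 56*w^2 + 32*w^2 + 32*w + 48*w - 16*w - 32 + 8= 3*l^3 + 11*l^2 - 2*l - 16*w^3 + w^2*(-14*l - 24) + w*(5*l^2 + 32*l + 64) - 24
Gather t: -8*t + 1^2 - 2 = -8*t - 1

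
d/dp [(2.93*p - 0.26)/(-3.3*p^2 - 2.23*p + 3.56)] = (9.669*p^2 - 1.716*p + 9.851)/(10.89*p^4 + 14.718*p^3 - 18.5231*p^2 - 15.8776*p + 12.6736)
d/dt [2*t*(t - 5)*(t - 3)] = 6*t^2 - 32*t + 30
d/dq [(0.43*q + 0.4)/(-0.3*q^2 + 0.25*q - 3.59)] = (0.129*q^2 + 0.24*q - 1.6437)/(0.09*q^4 - 0.15*q^3 + 2.2165*q^2 - 1.795*q + 12.8881)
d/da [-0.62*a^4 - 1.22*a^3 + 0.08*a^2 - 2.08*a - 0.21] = -2.48*a^3 - 3.66*a^2 + 0.16*a - 2.08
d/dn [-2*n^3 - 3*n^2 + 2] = 6*n*(-n - 1)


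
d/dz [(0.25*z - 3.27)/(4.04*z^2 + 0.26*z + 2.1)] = (-1.01*z^2 + 26.4216*z + 1.3752)/(16.3216*z^4 + 2.1008*z^3 + 17.0356*z^2 + 1.092*z + 4.41)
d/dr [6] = 0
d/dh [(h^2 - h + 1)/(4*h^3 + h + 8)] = ((2*h - 1)*(4*h^3 + h + 8) - (12*h^2 + 1)*(h^2 - h + 1))/(4*h^3 + h + 8)^2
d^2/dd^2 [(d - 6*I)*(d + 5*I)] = 2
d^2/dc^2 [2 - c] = 0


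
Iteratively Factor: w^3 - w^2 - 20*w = (w)*(w^2 - w - 20) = w*(w - 5)*(w + 4)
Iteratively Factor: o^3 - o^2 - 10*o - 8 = (o + 1)*(o^2 - 2*o - 8) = (o + 1)*(o + 2)*(o - 4)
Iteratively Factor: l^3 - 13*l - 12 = (l - 4)*(l^2 + 4*l + 3) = (l - 4)*(l + 3)*(l + 1)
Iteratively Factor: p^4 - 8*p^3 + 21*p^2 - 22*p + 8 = (p - 4)*(p^3 - 4*p^2 + 5*p - 2) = (p - 4)*(p - 1)*(p^2 - 3*p + 2) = (p - 4)*(p - 2)*(p - 1)*(p - 1)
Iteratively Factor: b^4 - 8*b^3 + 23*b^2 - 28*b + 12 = (b - 3)*(b^3 - 5*b^2 + 8*b - 4) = (b - 3)*(b - 2)*(b^2 - 3*b + 2) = (b - 3)*(b - 2)^2*(b - 1)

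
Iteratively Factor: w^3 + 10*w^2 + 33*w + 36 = (w + 4)*(w^2 + 6*w + 9) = (w + 3)*(w + 4)*(w + 3)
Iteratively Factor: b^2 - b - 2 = (b + 1)*(b - 2)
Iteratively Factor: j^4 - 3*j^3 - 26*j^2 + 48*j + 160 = (j + 4)*(j^3 - 7*j^2 + 2*j + 40) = (j + 2)*(j + 4)*(j^2 - 9*j + 20) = (j - 4)*(j + 2)*(j + 4)*(j - 5)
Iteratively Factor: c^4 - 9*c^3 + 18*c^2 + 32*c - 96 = (c - 4)*(c^3 - 5*c^2 - 2*c + 24) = (c - 4)^2*(c^2 - c - 6) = (c - 4)^2*(c + 2)*(c - 3)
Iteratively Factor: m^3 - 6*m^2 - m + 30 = (m + 2)*(m^2 - 8*m + 15) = (m - 3)*(m + 2)*(m - 5)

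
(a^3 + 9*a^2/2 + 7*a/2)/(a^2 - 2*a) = (2*a^2 + 9*a + 7)/(2*(a - 2))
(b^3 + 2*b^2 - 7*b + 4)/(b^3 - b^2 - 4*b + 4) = (b^2 + 3*b - 4)/(b^2 - 4)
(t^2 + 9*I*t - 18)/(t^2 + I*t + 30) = (t + 3*I)/(t - 5*I)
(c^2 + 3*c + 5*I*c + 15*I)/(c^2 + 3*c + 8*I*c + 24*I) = (c + 5*I)/(c + 8*I)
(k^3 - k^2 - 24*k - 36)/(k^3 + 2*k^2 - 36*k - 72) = (k + 3)/(k + 6)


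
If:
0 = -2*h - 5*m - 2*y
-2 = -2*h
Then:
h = 1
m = -2*y/5 - 2/5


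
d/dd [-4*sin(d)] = -4*cos(d)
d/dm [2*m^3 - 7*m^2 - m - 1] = 6*m^2 - 14*m - 1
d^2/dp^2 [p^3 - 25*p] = 6*p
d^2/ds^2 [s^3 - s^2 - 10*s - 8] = 6*s - 2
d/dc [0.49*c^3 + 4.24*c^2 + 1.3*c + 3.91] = 1.47*c^2 + 8.48*c + 1.3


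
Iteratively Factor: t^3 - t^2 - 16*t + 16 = (t - 1)*(t^2 - 16) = (t - 1)*(t + 4)*(t - 4)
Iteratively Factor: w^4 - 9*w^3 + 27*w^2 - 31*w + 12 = (w - 4)*(w^3 - 5*w^2 + 7*w - 3) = (w - 4)*(w - 1)*(w^2 - 4*w + 3) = (w - 4)*(w - 3)*(w - 1)*(w - 1)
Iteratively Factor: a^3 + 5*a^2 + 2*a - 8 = (a - 1)*(a^2 + 6*a + 8) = (a - 1)*(a + 2)*(a + 4)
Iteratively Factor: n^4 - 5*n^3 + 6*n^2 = (n)*(n^3 - 5*n^2 + 6*n) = n^2*(n^2 - 5*n + 6) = n^2*(n - 3)*(n - 2)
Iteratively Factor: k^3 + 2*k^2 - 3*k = (k + 3)*(k^2 - k) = (k - 1)*(k + 3)*(k)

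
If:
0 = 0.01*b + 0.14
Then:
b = -14.00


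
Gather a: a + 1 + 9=a + 10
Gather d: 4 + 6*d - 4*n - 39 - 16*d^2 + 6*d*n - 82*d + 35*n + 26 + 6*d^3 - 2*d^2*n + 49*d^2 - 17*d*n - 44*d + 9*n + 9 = 6*d^3 + d^2*(33 - 2*n) + d*(-11*n - 120) + 40*n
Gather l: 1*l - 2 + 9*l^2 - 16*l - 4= 9*l^2 - 15*l - 6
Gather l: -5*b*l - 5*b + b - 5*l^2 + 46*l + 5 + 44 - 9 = -4*b - 5*l^2 + l*(46 - 5*b) + 40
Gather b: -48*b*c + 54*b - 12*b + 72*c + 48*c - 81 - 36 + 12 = b*(42 - 48*c) + 120*c - 105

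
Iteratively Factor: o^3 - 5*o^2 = (o - 5)*(o^2) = o*(o - 5)*(o)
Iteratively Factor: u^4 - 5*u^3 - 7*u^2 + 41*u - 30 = (u + 3)*(u^3 - 8*u^2 + 17*u - 10) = (u - 5)*(u + 3)*(u^2 - 3*u + 2) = (u - 5)*(u - 1)*(u + 3)*(u - 2)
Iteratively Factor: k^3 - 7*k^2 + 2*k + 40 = (k - 4)*(k^2 - 3*k - 10) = (k - 4)*(k + 2)*(k - 5)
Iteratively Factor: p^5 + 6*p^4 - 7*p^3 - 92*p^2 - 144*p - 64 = (p - 4)*(p^4 + 10*p^3 + 33*p^2 + 40*p + 16) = (p - 4)*(p + 4)*(p^3 + 6*p^2 + 9*p + 4) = (p - 4)*(p + 4)^2*(p^2 + 2*p + 1) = (p - 4)*(p + 1)*(p + 4)^2*(p + 1)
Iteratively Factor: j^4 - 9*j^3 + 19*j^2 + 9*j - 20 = (j - 5)*(j^3 - 4*j^2 - j + 4) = (j - 5)*(j - 4)*(j^2 - 1) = (j - 5)*(j - 4)*(j - 1)*(j + 1)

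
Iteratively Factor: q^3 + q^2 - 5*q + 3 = (q - 1)*(q^2 + 2*q - 3) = (q - 1)^2*(q + 3)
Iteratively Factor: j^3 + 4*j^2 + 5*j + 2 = (j + 2)*(j^2 + 2*j + 1) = (j + 1)*(j + 2)*(j + 1)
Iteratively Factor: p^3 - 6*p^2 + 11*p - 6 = (p - 3)*(p^2 - 3*p + 2) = (p - 3)*(p - 2)*(p - 1)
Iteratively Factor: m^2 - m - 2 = (m + 1)*(m - 2)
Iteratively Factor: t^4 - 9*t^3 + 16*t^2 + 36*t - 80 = (t + 2)*(t^3 - 11*t^2 + 38*t - 40) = (t - 4)*(t + 2)*(t^2 - 7*t + 10) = (t - 5)*(t - 4)*(t + 2)*(t - 2)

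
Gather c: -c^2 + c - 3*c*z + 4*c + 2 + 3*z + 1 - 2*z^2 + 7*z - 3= -c^2 + c*(5 - 3*z) - 2*z^2 + 10*z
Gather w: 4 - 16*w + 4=8 - 16*w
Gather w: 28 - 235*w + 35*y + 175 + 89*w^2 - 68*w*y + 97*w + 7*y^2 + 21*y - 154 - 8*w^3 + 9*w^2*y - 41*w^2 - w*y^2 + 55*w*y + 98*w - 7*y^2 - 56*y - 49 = -8*w^3 + w^2*(9*y + 48) + w*(-y^2 - 13*y - 40)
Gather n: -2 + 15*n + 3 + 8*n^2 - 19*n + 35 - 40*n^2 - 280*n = -32*n^2 - 284*n + 36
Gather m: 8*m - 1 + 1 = 8*m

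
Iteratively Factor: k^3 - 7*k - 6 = (k + 1)*(k^2 - k - 6) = (k - 3)*(k + 1)*(k + 2)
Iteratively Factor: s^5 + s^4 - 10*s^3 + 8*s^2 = (s - 1)*(s^4 + 2*s^3 - 8*s^2) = s*(s - 1)*(s^3 + 2*s^2 - 8*s) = s^2*(s - 1)*(s^2 + 2*s - 8) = s^2*(s - 2)*(s - 1)*(s + 4)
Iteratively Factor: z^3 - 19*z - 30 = (z + 2)*(z^2 - 2*z - 15) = (z - 5)*(z + 2)*(z + 3)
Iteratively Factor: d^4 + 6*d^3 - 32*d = (d)*(d^3 + 6*d^2 - 32) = d*(d - 2)*(d^2 + 8*d + 16) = d*(d - 2)*(d + 4)*(d + 4)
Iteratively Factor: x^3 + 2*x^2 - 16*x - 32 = (x - 4)*(x^2 + 6*x + 8) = (x - 4)*(x + 4)*(x + 2)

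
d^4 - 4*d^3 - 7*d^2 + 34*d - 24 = (d - 4)*(d - 2)*(d - 1)*(d + 3)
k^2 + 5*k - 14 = (k - 2)*(k + 7)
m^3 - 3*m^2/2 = m^2*(m - 3/2)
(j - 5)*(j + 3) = j^2 - 2*j - 15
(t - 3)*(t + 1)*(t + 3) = t^3 + t^2 - 9*t - 9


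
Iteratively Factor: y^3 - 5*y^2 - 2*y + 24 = (y - 4)*(y^2 - y - 6) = (y - 4)*(y - 3)*(y + 2)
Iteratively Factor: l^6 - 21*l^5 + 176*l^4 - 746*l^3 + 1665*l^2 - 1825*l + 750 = (l - 5)*(l^5 - 16*l^4 + 96*l^3 - 266*l^2 + 335*l - 150) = (l - 5)*(l - 3)*(l^4 - 13*l^3 + 57*l^2 - 95*l + 50) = (l - 5)^2*(l - 3)*(l^3 - 8*l^2 + 17*l - 10) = (l - 5)^2*(l - 3)*(l - 1)*(l^2 - 7*l + 10) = (l - 5)^2*(l - 3)*(l - 2)*(l - 1)*(l - 5)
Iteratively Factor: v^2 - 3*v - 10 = (v - 5)*(v + 2)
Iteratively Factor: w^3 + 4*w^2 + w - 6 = (w + 2)*(w^2 + 2*w - 3) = (w + 2)*(w + 3)*(w - 1)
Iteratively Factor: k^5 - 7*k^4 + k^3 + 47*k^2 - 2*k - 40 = (k + 2)*(k^4 - 9*k^3 + 19*k^2 + 9*k - 20) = (k - 4)*(k + 2)*(k^3 - 5*k^2 - k + 5) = (k - 4)*(k - 1)*(k + 2)*(k^2 - 4*k - 5) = (k - 5)*(k - 4)*(k - 1)*(k + 2)*(k + 1)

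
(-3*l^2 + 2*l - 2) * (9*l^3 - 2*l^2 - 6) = -27*l^5 + 24*l^4 - 22*l^3 + 22*l^2 - 12*l + 12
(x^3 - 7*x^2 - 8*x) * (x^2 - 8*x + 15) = x^5 - 15*x^4 + 63*x^3 - 41*x^2 - 120*x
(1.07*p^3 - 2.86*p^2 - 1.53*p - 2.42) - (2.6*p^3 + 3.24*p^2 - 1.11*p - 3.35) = -1.53*p^3 - 6.1*p^2 - 0.42*p + 0.93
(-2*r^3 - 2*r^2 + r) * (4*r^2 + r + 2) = -8*r^5 - 10*r^4 - 2*r^3 - 3*r^2 + 2*r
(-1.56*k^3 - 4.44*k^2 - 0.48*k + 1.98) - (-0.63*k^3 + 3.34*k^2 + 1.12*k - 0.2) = -0.93*k^3 - 7.78*k^2 - 1.6*k + 2.18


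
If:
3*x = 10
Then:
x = 10/3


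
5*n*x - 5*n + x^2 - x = (5*n + x)*(x - 1)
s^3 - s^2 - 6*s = s*(s - 3)*(s + 2)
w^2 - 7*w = w*(w - 7)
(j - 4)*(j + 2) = j^2 - 2*j - 8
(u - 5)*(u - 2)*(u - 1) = u^3 - 8*u^2 + 17*u - 10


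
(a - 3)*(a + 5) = a^2 + 2*a - 15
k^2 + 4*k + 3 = (k + 1)*(k + 3)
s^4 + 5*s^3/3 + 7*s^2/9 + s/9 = s*(s + 1/3)^2*(s + 1)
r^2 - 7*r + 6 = (r - 6)*(r - 1)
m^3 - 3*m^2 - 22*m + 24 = (m - 6)*(m - 1)*(m + 4)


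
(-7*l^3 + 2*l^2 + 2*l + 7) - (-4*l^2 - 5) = -7*l^3 + 6*l^2 + 2*l + 12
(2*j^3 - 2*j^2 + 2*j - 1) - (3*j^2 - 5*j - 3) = 2*j^3 - 5*j^2 + 7*j + 2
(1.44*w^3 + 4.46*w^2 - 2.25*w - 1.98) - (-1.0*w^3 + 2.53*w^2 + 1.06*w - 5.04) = 2.44*w^3 + 1.93*w^2 - 3.31*w + 3.06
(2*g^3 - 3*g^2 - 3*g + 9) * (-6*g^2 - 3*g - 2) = -12*g^5 + 12*g^4 + 23*g^3 - 39*g^2 - 21*g - 18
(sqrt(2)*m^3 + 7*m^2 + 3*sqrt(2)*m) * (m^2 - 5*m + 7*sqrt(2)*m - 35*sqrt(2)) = sqrt(2)*m^5 - 5*sqrt(2)*m^4 + 21*m^4 - 105*m^3 + 52*sqrt(2)*m^3 - 260*sqrt(2)*m^2 + 42*m^2 - 210*m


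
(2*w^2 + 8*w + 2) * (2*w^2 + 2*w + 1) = 4*w^4 + 20*w^3 + 22*w^2 + 12*w + 2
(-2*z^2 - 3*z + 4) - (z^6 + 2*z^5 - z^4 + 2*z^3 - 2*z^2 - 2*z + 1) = -z^6 - 2*z^5 + z^4 - 2*z^3 - z + 3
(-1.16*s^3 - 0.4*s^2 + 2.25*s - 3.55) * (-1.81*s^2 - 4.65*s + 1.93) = 2.0996*s^5 + 6.118*s^4 - 4.4513*s^3 - 4.809*s^2 + 20.85*s - 6.8515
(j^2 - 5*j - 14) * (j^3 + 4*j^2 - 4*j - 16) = j^5 - j^4 - 38*j^3 - 52*j^2 + 136*j + 224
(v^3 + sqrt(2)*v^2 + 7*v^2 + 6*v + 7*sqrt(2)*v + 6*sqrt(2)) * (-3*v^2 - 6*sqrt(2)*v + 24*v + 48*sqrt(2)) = -3*v^5 - 9*sqrt(2)*v^4 + 3*v^4 + 9*sqrt(2)*v^3 + 138*v^3 + 156*v^2 + 450*sqrt(2)*v^2 + 600*v + 432*sqrt(2)*v + 576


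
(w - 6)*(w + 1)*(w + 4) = w^3 - w^2 - 26*w - 24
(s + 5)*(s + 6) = s^2 + 11*s + 30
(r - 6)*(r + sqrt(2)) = r^2 - 6*r + sqrt(2)*r - 6*sqrt(2)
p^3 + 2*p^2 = p^2*(p + 2)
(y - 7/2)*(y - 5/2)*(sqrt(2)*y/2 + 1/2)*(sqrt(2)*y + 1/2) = y^4 - 6*y^3 + 3*sqrt(2)*y^3/4 - 9*sqrt(2)*y^2/2 + 9*y^2 - 3*y/2 + 105*sqrt(2)*y/16 + 35/16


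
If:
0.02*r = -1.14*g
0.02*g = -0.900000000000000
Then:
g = -45.00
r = 2565.00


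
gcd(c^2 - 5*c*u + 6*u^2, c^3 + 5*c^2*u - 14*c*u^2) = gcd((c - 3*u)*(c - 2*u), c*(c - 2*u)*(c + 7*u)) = -c + 2*u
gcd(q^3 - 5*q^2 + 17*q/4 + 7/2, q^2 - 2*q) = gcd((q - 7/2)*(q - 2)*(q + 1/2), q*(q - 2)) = q - 2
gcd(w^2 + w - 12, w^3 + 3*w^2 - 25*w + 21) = w - 3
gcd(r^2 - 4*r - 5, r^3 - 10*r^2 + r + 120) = r - 5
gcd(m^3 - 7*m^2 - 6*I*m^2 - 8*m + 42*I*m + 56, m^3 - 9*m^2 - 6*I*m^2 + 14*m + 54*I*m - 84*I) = m - 7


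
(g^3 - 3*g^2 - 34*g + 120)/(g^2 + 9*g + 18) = (g^2 - 9*g + 20)/(g + 3)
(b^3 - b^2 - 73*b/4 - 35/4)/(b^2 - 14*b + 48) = (b^3 - b^2 - 73*b/4 - 35/4)/(b^2 - 14*b + 48)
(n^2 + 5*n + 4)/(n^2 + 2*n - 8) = (n + 1)/(n - 2)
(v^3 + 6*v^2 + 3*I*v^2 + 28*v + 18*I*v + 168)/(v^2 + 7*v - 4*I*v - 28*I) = (v^2 + v*(6 + 7*I) + 42*I)/(v + 7)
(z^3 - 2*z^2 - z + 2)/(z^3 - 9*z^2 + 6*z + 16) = (z - 1)/(z - 8)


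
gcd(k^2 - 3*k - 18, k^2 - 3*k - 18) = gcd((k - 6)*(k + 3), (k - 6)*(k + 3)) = k^2 - 3*k - 18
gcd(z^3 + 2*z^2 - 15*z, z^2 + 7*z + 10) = z + 5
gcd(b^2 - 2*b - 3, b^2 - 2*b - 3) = b^2 - 2*b - 3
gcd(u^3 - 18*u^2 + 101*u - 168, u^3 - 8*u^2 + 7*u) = u - 7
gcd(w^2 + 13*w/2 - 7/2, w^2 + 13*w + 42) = w + 7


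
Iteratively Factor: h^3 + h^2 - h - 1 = (h - 1)*(h^2 + 2*h + 1) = (h - 1)*(h + 1)*(h + 1)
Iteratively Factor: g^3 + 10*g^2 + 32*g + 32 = (g + 2)*(g^2 + 8*g + 16) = (g + 2)*(g + 4)*(g + 4)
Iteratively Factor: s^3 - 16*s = (s + 4)*(s^2 - 4*s) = (s - 4)*(s + 4)*(s)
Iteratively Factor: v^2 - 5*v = (v - 5)*(v)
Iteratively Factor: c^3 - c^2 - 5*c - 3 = (c - 3)*(c^2 + 2*c + 1) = (c - 3)*(c + 1)*(c + 1)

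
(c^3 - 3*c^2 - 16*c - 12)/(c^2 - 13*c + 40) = (c^3 - 3*c^2 - 16*c - 12)/(c^2 - 13*c + 40)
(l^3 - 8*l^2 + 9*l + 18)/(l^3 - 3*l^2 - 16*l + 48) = (l^2 - 5*l - 6)/(l^2 - 16)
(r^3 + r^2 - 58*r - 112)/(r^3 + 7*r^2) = 1 - 6/r - 16/r^2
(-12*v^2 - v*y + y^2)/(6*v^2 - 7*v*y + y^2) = (-12*v^2 - v*y + y^2)/(6*v^2 - 7*v*y + y^2)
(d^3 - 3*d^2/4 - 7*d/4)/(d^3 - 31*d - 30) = d*(4*d - 7)/(4*(d^2 - d - 30))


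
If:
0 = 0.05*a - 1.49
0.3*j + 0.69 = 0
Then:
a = 29.80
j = -2.30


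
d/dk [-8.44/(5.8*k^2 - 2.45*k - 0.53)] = (97.904*k - 20.678)/(-5.8*k^2 + 2.45*k + 0.53)^2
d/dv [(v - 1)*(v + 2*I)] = 2*v - 1 + 2*I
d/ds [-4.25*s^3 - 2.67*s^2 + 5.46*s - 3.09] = -12.75*s^2 - 5.34*s + 5.46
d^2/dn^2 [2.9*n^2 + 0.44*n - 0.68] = 5.80000000000000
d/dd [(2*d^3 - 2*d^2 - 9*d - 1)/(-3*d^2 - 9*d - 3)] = (-2*d^4 - 12*d^3 - 9*d^2 + 2*d + 6)/(3*(d^4 + 6*d^3 + 11*d^2 + 6*d + 1))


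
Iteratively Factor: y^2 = (y)*(y)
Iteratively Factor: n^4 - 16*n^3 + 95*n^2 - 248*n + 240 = (n - 5)*(n^3 - 11*n^2 + 40*n - 48) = (n - 5)*(n - 4)*(n^2 - 7*n + 12) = (n - 5)*(n - 4)*(n - 3)*(n - 4)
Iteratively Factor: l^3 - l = (l)*(l^2 - 1) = l*(l + 1)*(l - 1)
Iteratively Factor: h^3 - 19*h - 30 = (h + 2)*(h^2 - 2*h - 15) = (h - 5)*(h + 2)*(h + 3)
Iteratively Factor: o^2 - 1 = (o + 1)*(o - 1)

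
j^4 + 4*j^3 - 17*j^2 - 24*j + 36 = (j - 3)*(j - 1)*(j + 2)*(j + 6)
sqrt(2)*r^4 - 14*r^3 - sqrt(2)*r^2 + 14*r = r*(r - 1)*(r - 7*sqrt(2))*(sqrt(2)*r + sqrt(2))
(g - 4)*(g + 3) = g^2 - g - 12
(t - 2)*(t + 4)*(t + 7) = t^3 + 9*t^2 + 6*t - 56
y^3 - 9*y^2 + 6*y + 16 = (y - 8)*(y - 2)*(y + 1)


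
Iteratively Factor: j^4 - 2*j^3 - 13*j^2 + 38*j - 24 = (j + 4)*(j^3 - 6*j^2 + 11*j - 6) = (j - 2)*(j + 4)*(j^2 - 4*j + 3) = (j - 3)*(j - 2)*(j + 4)*(j - 1)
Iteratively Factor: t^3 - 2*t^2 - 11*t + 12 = (t - 4)*(t^2 + 2*t - 3) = (t - 4)*(t - 1)*(t + 3)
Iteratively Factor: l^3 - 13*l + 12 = (l - 3)*(l^2 + 3*l - 4) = (l - 3)*(l - 1)*(l + 4)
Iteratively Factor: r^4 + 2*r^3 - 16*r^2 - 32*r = (r + 4)*(r^3 - 2*r^2 - 8*r) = r*(r + 4)*(r^2 - 2*r - 8) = r*(r + 2)*(r + 4)*(r - 4)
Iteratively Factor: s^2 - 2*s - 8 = (s - 4)*(s + 2)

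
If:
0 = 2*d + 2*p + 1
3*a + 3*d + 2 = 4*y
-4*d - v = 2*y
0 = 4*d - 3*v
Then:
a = 41*y/24 - 2/3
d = -3*y/8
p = 3*y/8 - 1/2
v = -y/2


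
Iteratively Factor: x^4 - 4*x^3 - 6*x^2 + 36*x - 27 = (x - 1)*(x^3 - 3*x^2 - 9*x + 27) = (x - 1)*(x + 3)*(x^2 - 6*x + 9) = (x - 3)*(x - 1)*(x + 3)*(x - 3)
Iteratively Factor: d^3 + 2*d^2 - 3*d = (d - 1)*(d^2 + 3*d) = d*(d - 1)*(d + 3)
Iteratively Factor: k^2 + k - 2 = (k - 1)*(k + 2)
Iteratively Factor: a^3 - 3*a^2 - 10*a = (a + 2)*(a^2 - 5*a) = (a - 5)*(a + 2)*(a)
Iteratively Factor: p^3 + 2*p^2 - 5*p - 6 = (p + 1)*(p^2 + p - 6) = (p + 1)*(p + 3)*(p - 2)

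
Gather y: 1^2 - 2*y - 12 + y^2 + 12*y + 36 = y^2 + 10*y + 25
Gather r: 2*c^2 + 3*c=2*c^2 + 3*c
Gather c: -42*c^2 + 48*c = -42*c^2 + 48*c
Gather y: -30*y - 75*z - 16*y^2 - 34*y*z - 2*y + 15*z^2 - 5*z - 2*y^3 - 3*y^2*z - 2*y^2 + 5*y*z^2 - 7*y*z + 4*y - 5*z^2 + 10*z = -2*y^3 + y^2*(-3*z - 18) + y*(5*z^2 - 41*z - 28) + 10*z^2 - 70*z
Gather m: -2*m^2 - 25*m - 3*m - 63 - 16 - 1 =-2*m^2 - 28*m - 80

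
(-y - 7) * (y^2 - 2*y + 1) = -y^3 - 5*y^2 + 13*y - 7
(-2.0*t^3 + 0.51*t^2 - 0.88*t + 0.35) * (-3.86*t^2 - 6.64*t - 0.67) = 7.72*t^5 + 11.3114*t^4 + 1.3504*t^3 + 4.1505*t^2 - 1.7344*t - 0.2345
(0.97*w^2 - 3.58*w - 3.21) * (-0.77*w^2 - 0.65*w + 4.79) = -0.7469*w^4 + 2.1261*w^3 + 9.445*w^2 - 15.0617*w - 15.3759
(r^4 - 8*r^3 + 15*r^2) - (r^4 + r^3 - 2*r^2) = -9*r^3 + 17*r^2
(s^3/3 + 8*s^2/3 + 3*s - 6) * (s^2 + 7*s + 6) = s^5/3 + 5*s^4 + 71*s^3/3 + 31*s^2 - 24*s - 36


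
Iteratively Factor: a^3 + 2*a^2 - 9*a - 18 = (a + 3)*(a^2 - a - 6) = (a - 3)*(a + 3)*(a + 2)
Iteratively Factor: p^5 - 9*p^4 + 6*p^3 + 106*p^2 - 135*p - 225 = (p - 5)*(p^4 - 4*p^3 - 14*p^2 + 36*p + 45) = (p - 5)*(p + 1)*(p^3 - 5*p^2 - 9*p + 45) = (p - 5)*(p - 3)*(p + 1)*(p^2 - 2*p - 15) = (p - 5)^2*(p - 3)*(p + 1)*(p + 3)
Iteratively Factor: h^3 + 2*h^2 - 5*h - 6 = (h + 1)*(h^2 + h - 6) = (h + 1)*(h + 3)*(h - 2)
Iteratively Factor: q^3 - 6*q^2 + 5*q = (q - 1)*(q^2 - 5*q) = (q - 5)*(q - 1)*(q)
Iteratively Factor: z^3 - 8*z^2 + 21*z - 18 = (z - 3)*(z^2 - 5*z + 6) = (z - 3)*(z - 2)*(z - 3)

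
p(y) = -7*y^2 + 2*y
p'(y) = 2 - 14*y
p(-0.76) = -5.56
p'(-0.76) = 12.64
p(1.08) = -6.00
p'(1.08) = -13.12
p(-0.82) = -6.35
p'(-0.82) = 13.48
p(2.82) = -50.03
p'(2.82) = -37.48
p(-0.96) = -8.37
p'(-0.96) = 15.44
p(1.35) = -10.06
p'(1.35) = -16.90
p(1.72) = -17.27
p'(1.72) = -22.08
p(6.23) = -259.23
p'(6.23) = -85.22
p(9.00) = -549.00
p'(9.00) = -124.00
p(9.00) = -549.00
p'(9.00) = -124.00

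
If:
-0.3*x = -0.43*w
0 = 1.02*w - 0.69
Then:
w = 0.68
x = 0.97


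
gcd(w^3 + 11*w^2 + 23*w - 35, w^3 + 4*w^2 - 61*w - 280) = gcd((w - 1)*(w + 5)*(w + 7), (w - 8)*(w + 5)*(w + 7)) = w^2 + 12*w + 35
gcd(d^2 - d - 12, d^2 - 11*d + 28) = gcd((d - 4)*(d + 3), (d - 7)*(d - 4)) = d - 4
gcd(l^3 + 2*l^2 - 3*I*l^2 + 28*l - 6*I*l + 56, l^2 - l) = 1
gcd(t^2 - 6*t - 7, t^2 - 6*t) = 1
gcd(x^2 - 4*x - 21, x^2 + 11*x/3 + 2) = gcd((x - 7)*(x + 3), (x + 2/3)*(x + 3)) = x + 3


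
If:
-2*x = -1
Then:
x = 1/2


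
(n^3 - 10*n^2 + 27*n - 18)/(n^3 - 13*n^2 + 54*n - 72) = (n - 1)/(n - 4)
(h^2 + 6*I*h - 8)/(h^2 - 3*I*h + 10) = (h + 4*I)/(h - 5*I)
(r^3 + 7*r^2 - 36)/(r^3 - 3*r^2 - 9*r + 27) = (r^2 + 4*r - 12)/(r^2 - 6*r + 9)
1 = 1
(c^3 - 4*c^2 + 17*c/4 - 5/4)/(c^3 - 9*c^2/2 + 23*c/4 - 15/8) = 2*(c - 1)/(2*c - 3)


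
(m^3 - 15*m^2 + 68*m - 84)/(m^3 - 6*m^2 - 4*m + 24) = (m - 7)/(m + 2)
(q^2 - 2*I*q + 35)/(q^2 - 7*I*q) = (q + 5*I)/q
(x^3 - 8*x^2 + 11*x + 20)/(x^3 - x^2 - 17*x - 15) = (x - 4)/(x + 3)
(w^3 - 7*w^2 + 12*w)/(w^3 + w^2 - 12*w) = (w - 4)/(w + 4)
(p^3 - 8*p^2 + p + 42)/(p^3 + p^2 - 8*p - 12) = (p - 7)/(p + 2)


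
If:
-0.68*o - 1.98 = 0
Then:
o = -2.91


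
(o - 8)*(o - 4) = o^2 - 12*o + 32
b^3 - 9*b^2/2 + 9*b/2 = b*(b - 3)*(b - 3/2)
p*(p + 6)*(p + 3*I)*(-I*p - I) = -I*p^4 + 3*p^3 - 7*I*p^3 + 21*p^2 - 6*I*p^2 + 18*p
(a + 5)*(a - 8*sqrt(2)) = a^2 - 8*sqrt(2)*a + 5*a - 40*sqrt(2)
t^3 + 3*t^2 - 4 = (t - 1)*(t + 2)^2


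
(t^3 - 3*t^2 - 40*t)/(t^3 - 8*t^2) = (t + 5)/t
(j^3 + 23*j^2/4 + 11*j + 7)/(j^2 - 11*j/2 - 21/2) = (4*j^3 + 23*j^2 + 44*j + 28)/(2*(2*j^2 - 11*j - 21))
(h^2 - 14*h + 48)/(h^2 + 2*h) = (h^2 - 14*h + 48)/(h*(h + 2))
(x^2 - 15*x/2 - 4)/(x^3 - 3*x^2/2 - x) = (x - 8)/(x*(x - 2))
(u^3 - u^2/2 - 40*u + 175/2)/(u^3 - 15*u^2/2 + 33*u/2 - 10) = (u^2 + 2*u - 35)/(u^2 - 5*u + 4)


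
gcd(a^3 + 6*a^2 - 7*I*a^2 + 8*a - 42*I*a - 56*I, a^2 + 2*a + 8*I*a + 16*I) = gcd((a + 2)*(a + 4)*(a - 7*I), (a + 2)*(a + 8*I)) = a + 2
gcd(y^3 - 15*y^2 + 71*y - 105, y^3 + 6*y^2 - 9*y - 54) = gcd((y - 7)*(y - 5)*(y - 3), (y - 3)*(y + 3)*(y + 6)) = y - 3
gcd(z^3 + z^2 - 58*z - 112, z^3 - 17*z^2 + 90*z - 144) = z - 8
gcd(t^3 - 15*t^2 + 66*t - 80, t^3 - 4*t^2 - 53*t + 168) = t - 8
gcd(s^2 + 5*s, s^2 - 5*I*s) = s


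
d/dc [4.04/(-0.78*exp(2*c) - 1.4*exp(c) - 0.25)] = (6.3024*exp(c) + 5.656)*exp(c)/(0.78*exp(2*c) + 1.4*exp(c) + 0.25)^2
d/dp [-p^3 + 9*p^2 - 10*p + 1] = -3*p^2 + 18*p - 10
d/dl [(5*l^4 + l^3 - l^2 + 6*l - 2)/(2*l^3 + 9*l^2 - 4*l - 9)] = (10*l^6 + 90*l^5 - 49*l^4 - 212*l^3 - 65*l^2 + 54*l - 62)/(4*l^6 + 36*l^5 + 65*l^4 - 108*l^3 - 146*l^2 + 72*l + 81)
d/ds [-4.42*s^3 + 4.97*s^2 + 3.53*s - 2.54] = -13.26*s^2 + 9.94*s + 3.53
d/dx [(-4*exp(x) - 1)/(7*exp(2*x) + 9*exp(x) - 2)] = (28*exp(2*x) + 14*exp(x) + 17)*exp(x)/(49*exp(4*x) + 126*exp(3*x) + 53*exp(2*x) - 36*exp(x) + 4)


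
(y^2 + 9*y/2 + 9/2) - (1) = y^2 + 9*y/2 + 7/2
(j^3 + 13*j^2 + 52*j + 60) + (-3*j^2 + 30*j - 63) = j^3 + 10*j^2 + 82*j - 3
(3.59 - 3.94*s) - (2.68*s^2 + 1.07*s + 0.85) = -2.68*s^2 - 5.01*s + 2.74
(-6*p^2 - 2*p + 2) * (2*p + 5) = -12*p^3 - 34*p^2 - 6*p + 10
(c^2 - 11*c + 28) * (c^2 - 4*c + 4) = c^4 - 15*c^3 + 76*c^2 - 156*c + 112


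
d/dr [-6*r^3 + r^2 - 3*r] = -18*r^2 + 2*r - 3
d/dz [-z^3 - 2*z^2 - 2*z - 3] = -3*z^2 - 4*z - 2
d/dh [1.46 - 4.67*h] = -4.67000000000000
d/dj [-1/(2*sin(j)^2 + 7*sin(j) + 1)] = (4*sin(j) + 7)*cos(j)/(7*sin(j) - cos(2*j) + 2)^2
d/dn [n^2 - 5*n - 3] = 2*n - 5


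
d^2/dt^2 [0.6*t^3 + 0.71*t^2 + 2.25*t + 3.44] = 3.6*t + 1.42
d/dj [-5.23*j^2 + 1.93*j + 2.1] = 1.93 - 10.46*j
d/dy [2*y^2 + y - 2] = 4*y + 1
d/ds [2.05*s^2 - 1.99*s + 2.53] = 4.1*s - 1.99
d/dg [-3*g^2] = -6*g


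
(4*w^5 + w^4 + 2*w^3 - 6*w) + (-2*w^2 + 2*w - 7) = 4*w^5 + w^4 + 2*w^3 - 2*w^2 - 4*w - 7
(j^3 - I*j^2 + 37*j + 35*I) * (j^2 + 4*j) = j^5 + 4*j^4 - I*j^4 + 37*j^3 - 4*I*j^3 + 148*j^2 + 35*I*j^2 + 140*I*j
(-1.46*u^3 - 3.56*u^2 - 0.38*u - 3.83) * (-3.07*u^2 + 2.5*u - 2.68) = 4.4822*u^5 + 7.2792*u^4 - 3.8206*u^3 + 20.3489*u^2 - 8.5566*u + 10.2644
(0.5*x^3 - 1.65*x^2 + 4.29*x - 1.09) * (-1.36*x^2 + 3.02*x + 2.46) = -0.68*x^5 + 3.754*x^4 - 9.5874*x^3 + 10.3792*x^2 + 7.2616*x - 2.6814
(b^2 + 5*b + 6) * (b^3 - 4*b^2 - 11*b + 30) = b^5 + b^4 - 25*b^3 - 49*b^2 + 84*b + 180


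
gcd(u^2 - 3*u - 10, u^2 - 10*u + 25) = u - 5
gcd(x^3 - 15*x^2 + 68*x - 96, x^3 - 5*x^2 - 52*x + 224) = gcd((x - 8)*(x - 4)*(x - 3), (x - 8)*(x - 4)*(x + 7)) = x^2 - 12*x + 32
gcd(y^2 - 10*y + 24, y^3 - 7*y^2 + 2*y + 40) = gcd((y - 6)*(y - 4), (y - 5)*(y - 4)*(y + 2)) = y - 4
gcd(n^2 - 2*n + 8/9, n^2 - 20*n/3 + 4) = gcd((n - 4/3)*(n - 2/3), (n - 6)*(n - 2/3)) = n - 2/3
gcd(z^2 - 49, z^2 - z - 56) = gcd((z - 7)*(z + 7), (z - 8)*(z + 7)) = z + 7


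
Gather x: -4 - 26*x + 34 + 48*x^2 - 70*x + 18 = 48*x^2 - 96*x + 48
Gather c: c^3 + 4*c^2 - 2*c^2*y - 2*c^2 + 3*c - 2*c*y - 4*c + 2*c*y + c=c^3 + c^2*(2 - 2*y)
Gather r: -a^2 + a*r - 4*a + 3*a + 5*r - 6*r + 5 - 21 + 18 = -a^2 - a + r*(a - 1) + 2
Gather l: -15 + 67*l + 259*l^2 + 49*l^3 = 49*l^3 + 259*l^2 + 67*l - 15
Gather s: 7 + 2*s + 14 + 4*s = 6*s + 21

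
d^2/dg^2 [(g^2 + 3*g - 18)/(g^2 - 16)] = 2*(3*g^3 - 6*g^2 + 144*g - 32)/(g^6 - 48*g^4 + 768*g^2 - 4096)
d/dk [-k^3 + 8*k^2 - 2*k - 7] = -3*k^2 + 16*k - 2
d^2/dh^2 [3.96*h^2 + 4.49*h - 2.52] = 7.92000000000000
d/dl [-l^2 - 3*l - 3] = -2*l - 3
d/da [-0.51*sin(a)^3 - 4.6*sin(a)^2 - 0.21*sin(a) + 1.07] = (-9.2*sin(a) + 0.765*cos(2*a) - 0.975)*cos(a)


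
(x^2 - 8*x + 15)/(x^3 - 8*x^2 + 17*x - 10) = (x - 3)/(x^2 - 3*x + 2)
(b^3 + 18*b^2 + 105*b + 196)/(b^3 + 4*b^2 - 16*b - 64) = (b^2 + 14*b + 49)/(b^2 - 16)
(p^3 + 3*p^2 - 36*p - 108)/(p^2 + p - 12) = (p^3 + 3*p^2 - 36*p - 108)/(p^2 + p - 12)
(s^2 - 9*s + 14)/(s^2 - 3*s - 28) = (s - 2)/(s + 4)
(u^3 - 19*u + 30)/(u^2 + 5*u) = u - 5 + 6/u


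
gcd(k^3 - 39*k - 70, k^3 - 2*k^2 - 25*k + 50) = k + 5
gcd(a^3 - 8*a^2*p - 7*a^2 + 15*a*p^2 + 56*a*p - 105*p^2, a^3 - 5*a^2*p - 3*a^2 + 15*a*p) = -a + 5*p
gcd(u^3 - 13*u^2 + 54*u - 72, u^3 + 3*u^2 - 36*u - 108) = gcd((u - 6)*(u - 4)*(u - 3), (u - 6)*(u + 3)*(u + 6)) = u - 6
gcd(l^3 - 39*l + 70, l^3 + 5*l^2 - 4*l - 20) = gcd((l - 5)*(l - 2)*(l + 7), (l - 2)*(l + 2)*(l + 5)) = l - 2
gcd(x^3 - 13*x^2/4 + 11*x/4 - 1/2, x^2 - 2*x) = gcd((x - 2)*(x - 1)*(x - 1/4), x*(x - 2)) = x - 2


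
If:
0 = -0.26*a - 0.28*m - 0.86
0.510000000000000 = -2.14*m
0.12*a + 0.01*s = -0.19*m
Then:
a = -3.05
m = -0.24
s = 41.14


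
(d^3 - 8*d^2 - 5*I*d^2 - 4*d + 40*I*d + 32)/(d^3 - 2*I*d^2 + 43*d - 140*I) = (d^2 - d*(8 + I) + 8*I)/(d^2 + 2*I*d + 35)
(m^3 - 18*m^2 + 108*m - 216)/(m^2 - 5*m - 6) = (m^2 - 12*m + 36)/(m + 1)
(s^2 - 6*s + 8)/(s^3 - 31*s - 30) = (-s^2 + 6*s - 8)/(-s^3 + 31*s + 30)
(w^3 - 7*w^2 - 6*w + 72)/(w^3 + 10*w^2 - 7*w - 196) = (w^2 - 3*w - 18)/(w^2 + 14*w + 49)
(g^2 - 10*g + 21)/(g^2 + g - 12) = (g - 7)/(g + 4)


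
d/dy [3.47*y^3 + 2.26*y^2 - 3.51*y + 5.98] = 10.41*y^2 + 4.52*y - 3.51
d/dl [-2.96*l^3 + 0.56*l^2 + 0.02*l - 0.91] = -8.88*l^2 + 1.12*l + 0.02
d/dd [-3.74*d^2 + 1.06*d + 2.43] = 1.06 - 7.48*d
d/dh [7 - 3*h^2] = -6*h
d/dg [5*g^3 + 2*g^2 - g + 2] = 15*g^2 + 4*g - 1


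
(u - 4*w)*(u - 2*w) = u^2 - 6*u*w + 8*w^2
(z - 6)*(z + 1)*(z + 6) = z^3 + z^2 - 36*z - 36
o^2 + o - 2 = (o - 1)*(o + 2)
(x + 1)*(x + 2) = x^2 + 3*x + 2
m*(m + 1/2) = m^2 + m/2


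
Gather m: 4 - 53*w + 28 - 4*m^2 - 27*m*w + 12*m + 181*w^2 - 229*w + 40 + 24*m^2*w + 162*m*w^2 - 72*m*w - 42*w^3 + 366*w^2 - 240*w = m^2*(24*w - 4) + m*(162*w^2 - 99*w + 12) - 42*w^3 + 547*w^2 - 522*w + 72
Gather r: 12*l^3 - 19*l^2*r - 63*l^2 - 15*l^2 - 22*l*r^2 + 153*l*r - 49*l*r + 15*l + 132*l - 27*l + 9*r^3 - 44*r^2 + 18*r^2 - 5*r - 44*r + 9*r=12*l^3 - 78*l^2 + 120*l + 9*r^3 + r^2*(-22*l - 26) + r*(-19*l^2 + 104*l - 40)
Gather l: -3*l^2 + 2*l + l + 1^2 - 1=-3*l^2 + 3*l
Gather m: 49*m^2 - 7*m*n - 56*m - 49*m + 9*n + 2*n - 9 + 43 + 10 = 49*m^2 + m*(-7*n - 105) + 11*n + 44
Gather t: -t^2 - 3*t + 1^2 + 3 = -t^2 - 3*t + 4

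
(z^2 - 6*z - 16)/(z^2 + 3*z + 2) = (z - 8)/(z + 1)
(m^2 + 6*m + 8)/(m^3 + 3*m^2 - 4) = (m + 4)/(m^2 + m - 2)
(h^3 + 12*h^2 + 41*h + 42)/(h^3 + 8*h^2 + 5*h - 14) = (h + 3)/(h - 1)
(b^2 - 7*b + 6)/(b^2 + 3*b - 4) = (b - 6)/(b + 4)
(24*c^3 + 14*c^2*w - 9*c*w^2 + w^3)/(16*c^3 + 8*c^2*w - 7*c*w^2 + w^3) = (-6*c + w)/(-4*c + w)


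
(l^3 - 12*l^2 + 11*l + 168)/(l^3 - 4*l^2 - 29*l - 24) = (l - 7)/(l + 1)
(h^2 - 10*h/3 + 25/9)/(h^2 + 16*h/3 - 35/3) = (h - 5/3)/(h + 7)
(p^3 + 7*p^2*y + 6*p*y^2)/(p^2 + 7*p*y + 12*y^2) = p*(p^2 + 7*p*y + 6*y^2)/(p^2 + 7*p*y + 12*y^2)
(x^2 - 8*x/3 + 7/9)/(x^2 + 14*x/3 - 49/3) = (x - 1/3)/(x + 7)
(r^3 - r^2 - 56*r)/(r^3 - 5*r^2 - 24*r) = (r + 7)/(r + 3)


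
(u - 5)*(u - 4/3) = u^2 - 19*u/3 + 20/3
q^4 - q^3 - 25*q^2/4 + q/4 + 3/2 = (q - 3)*(q - 1/2)*(q + 1/2)*(q + 2)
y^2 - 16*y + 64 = (y - 8)^2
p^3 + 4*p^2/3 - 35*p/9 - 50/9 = (p - 2)*(p + 5/3)^2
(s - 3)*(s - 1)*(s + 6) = s^3 + 2*s^2 - 21*s + 18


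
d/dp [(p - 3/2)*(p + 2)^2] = (p + 2)*(3*p - 1)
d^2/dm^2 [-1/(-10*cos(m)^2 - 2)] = 5*(-10*sin(m)^4 + 3*sin(m)^2 + 6)/(5*cos(m)^2 + 1)^3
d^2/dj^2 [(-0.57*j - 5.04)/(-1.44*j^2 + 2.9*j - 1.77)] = ((0.57*j + 5.04)*(2.88*j - 2.9)*(5.76*j - 5.8) - (4.9248*j + 11.2092)*(1.44*j^2 - 2.9*j + 1.77))/(1.44*j^2 - 2.9*j + 1.77)^3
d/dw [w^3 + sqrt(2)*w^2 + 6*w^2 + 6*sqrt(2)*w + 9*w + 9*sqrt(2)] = 3*w^2 + 2*sqrt(2)*w + 12*w + 6*sqrt(2) + 9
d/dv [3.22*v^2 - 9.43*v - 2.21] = 6.44*v - 9.43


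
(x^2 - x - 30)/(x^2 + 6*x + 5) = (x - 6)/(x + 1)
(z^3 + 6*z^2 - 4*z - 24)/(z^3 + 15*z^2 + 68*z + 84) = (z - 2)/(z + 7)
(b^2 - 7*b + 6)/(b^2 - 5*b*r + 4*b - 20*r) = (b^2 - 7*b + 6)/(b^2 - 5*b*r + 4*b - 20*r)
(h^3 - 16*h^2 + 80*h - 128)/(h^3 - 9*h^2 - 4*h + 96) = (h - 4)/(h + 3)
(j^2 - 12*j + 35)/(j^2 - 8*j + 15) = (j - 7)/(j - 3)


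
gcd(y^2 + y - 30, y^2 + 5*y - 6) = y + 6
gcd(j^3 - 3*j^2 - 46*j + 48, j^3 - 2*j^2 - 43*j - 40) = j - 8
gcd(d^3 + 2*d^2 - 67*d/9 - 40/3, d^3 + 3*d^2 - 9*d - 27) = d + 3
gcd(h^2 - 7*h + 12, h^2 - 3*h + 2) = 1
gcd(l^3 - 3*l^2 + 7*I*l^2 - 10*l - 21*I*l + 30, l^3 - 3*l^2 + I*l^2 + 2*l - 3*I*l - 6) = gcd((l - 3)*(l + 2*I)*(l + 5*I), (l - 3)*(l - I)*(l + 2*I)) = l^2 + l*(-3 + 2*I) - 6*I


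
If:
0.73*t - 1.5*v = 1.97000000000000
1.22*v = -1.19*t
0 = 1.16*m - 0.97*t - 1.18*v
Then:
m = -0.14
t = 0.90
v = -0.88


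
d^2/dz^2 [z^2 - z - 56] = 2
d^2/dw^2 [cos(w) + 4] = -cos(w)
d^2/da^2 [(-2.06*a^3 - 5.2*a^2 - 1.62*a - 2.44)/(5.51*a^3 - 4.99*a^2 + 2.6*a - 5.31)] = (-429.024028*a^6 - 118.030812*a^5 - 897.982332*a^4 - 1144.46244*a^3 - 145.702128*a^2 - 329.353152*a - 241.654808)/(167.284151*a^9 - 454.490697*a^8 + 648.407433*a^7 - 1036.808332*a^6 + 1181.951094*a^5 - 954.282153*a^4 + 897.009173*a^3 - 529.782417*a^2 + 219.92958*a - 149.721291)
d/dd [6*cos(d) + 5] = -6*sin(d)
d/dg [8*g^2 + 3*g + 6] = 16*g + 3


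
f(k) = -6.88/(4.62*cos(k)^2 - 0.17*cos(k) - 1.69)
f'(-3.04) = -0.70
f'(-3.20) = 0.40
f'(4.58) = -3.76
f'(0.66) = -26.82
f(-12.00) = -4.72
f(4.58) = 4.34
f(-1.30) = 4.90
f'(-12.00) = -13.27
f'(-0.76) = 82.05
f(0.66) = -6.50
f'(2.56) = 10.59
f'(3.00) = 1.00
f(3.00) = -2.29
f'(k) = -6.88*(9.24*sin(k)*cos(k) - 0.17*sin(k))/(4.62*cos(k)^2 - 0.17*cos(k) - 1.69)^2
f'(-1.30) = 7.73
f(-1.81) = 4.95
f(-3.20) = -2.23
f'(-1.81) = -8.16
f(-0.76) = -11.20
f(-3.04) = -2.25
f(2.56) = -4.10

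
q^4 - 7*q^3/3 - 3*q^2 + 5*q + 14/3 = (q - 7/3)*(q - 2)*(q + 1)^2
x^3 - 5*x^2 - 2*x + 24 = (x - 4)*(x - 3)*(x + 2)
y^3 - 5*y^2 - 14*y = y*(y - 7)*(y + 2)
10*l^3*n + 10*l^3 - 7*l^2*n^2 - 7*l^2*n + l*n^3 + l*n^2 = (-5*l + n)*(-2*l + n)*(l*n + l)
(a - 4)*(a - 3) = a^2 - 7*a + 12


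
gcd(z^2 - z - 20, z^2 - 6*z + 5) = z - 5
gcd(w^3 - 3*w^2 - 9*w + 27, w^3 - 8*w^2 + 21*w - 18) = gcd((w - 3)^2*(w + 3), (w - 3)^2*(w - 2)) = w^2 - 6*w + 9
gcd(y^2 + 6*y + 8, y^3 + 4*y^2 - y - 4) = y + 4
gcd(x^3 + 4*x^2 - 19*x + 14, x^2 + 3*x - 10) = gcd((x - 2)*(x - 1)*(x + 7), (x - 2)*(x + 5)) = x - 2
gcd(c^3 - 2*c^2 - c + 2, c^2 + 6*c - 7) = c - 1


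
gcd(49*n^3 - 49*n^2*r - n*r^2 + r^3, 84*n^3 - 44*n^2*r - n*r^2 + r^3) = 7*n + r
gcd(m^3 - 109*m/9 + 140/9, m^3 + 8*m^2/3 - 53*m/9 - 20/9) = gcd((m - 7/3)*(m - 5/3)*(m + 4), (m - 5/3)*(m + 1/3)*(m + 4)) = m^2 + 7*m/3 - 20/3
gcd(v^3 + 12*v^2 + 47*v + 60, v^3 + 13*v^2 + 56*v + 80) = v^2 + 9*v + 20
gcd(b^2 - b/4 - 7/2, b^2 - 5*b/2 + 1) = b - 2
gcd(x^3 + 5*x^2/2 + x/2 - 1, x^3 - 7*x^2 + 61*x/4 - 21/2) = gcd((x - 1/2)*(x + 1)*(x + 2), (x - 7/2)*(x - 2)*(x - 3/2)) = 1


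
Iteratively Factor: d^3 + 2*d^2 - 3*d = (d + 3)*(d^2 - d) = d*(d + 3)*(d - 1)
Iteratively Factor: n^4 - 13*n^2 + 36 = (n - 3)*(n^3 + 3*n^2 - 4*n - 12) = (n - 3)*(n + 2)*(n^2 + n - 6) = (n - 3)*(n + 2)*(n + 3)*(n - 2)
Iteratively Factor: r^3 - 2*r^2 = (r)*(r^2 - 2*r) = r^2*(r - 2)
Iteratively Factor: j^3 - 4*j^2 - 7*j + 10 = (j - 1)*(j^2 - 3*j - 10) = (j - 1)*(j + 2)*(j - 5)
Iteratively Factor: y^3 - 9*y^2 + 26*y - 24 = (y - 4)*(y^2 - 5*y + 6) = (y - 4)*(y - 3)*(y - 2)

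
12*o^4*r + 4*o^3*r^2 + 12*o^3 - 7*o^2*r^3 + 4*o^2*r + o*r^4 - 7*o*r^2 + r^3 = (-6*o + r)*(-2*o + r)*(o + r)*(o*r + 1)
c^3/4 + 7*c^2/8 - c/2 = c*(c/4 + 1)*(c - 1/2)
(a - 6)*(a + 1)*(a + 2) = a^3 - 3*a^2 - 16*a - 12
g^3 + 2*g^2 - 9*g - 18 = (g - 3)*(g + 2)*(g + 3)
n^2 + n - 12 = (n - 3)*(n + 4)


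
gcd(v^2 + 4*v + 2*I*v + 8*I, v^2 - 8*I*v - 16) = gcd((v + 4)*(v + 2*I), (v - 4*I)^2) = 1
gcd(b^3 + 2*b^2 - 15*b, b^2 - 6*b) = b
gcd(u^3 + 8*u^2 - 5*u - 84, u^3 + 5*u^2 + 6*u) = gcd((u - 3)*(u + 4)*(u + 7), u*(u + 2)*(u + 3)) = 1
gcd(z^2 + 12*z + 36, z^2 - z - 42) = z + 6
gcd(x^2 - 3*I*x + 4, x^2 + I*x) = x + I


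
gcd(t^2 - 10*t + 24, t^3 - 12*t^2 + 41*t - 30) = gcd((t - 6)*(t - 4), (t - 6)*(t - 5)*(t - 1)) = t - 6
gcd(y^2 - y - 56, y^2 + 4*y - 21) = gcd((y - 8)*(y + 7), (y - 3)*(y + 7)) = y + 7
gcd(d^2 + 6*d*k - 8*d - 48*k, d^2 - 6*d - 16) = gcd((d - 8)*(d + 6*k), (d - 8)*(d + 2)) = d - 8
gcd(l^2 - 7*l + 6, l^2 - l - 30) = l - 6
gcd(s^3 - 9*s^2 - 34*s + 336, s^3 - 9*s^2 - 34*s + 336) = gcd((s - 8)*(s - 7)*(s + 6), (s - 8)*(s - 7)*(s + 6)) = s^3 - 9*s^2 - 34*s + 336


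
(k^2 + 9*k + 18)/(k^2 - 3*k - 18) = (k + 6)/(k - 6)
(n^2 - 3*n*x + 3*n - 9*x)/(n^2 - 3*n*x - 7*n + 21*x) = (n + 3)/(n - 7)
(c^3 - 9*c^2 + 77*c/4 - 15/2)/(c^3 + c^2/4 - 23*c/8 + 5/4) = 2*(2*c^2 - 17*c + 30)/(4*c^2 + 3*c - 10)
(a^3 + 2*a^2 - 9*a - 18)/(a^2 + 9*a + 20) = (a^3 + 2*a^2 - 9*a - 18)/(a^2 + 9*a + 20)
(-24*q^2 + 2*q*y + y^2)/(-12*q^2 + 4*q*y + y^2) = (-4*q + y)/(-2*q + y)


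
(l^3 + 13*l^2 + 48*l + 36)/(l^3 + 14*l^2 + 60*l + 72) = (l + 1)/(l + 2)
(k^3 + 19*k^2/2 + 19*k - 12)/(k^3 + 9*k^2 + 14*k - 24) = (k - 1/2)/(k - 1)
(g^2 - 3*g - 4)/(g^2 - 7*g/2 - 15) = 2*(-g^2 + 3*g + 4)/(-2*g^2 + 7*g + 30)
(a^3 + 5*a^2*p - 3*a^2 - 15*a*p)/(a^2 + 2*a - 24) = a*(a^2 + 5*a*p - 3*a - 15*p)/(a^2 + 2*a - 24)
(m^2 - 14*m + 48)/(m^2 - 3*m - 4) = (-m^2 + 14*m - 48)/(-m^2 + 3*m + 4)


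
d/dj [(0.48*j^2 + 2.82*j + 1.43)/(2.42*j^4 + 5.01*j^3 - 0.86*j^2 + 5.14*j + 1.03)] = (-2.3232*j^5 - 22.878*j^4 - 42.0988*j^3 - 16.6005*j^2 + 3.4484*j - 4.4456)/(5.8564*j^8 + 24.2484*j^7 + 20.9377*j^6 + 16.2604*j^5 + 57.2276*j^4 + 1.4798*j^3 + 24.648*j^2 + 10.5884*j + 1.0609)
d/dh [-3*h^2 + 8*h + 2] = 8 - 6*h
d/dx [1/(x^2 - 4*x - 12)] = 2*(2 - x)/(-x^2 + 4*x + 12)^2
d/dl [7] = 0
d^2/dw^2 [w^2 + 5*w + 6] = 2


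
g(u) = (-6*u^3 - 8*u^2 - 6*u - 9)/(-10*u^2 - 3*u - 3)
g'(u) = (20*u + 3)*(-6*u^3 - 8*u^2 - 6*u - 9)/(-10*u^2 - 3*u - 3)^2 + (-18*u^2 - 16*u - 6)/(-10*u^2 - 3*u - 3)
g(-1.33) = 0.06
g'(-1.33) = 1.08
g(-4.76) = -2.25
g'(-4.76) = 0.60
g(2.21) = 2.16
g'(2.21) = 0.47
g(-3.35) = -1.40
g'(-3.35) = 0.62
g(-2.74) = -1.01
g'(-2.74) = 0.64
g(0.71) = 1.91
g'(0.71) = -0.63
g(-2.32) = -0.74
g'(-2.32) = 0.68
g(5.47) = 3.96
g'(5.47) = 0.59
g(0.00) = 3.00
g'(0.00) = -1.00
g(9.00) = 6.05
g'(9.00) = 0.60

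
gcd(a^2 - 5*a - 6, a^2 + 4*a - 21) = 1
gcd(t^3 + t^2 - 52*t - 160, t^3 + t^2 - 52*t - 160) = t^3 + t^2 - 52*t - 160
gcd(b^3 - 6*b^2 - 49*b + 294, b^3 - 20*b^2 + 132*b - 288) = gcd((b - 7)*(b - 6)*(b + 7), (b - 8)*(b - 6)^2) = b - 6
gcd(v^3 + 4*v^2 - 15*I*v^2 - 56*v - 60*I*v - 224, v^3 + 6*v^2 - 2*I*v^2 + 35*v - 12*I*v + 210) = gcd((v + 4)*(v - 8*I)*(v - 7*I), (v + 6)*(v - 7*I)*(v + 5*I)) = v - 7*I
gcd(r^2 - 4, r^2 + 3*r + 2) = r + 2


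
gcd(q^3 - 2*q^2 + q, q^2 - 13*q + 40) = 1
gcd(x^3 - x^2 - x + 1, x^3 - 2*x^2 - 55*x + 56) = x - 1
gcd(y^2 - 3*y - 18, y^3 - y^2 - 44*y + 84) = y - 6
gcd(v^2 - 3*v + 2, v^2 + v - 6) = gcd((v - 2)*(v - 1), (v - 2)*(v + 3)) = v - 2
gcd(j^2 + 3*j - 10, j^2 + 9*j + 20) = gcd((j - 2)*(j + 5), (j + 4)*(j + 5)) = j + 5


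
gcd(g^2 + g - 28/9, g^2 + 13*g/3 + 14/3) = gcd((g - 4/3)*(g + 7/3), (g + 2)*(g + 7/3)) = g + 7/3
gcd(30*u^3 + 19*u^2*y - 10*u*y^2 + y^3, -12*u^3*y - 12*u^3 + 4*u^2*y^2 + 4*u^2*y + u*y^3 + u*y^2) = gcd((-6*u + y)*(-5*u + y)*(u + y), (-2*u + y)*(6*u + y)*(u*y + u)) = 1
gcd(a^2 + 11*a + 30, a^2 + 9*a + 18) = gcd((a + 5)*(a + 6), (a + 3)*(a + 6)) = a + 6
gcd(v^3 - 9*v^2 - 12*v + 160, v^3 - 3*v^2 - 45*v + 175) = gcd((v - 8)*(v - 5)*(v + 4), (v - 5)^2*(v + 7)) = v - 5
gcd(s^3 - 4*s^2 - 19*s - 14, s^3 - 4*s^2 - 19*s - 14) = s^3 - 4*s^2 - 19*s - 14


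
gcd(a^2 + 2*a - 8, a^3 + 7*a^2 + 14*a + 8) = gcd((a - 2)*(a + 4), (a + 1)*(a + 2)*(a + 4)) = a + 4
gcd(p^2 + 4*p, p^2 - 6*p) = p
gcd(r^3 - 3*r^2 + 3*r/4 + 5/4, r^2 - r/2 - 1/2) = r^2 - r/2 - 1/2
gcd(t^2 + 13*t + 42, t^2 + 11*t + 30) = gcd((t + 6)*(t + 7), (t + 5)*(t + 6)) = t + 6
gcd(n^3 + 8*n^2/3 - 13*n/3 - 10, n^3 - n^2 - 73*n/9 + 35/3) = n + 3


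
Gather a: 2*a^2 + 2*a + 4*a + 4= 2*a^2 + 6*a + 4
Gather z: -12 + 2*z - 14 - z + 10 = z - 16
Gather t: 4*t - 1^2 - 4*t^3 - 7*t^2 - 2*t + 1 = -4*t^3 - 7*t^2 + 2*t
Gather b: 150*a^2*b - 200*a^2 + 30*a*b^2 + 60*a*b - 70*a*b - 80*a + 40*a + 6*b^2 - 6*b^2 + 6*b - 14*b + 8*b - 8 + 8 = -200*a^2 + 30*a*b^2 - 40*a + b*(150*a^2 - 10*a)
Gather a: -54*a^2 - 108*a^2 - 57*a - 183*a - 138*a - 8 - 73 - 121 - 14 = -162*a^2 - 378*a - 216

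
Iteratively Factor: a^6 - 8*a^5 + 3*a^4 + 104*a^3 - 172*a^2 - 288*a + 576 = (a + 2)*(a^5 - 10*a^4 + 23*a^3 + 58*a^2 - 288*a + 288) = (a - 2)*(a + 2)*(a^4 - 8*a^3 + 7*a^2 + 72*a - 144) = (a - 4)*(a - 2)*(a + 2)*(a^3 - 4*a^2 - 9*a + 36) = (a - 4)*(a - 2)*(a + 2)*(a + 3)*(a^2 - 7*a + 12) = (a - 4)^2*(a - 2)*(a + 2)*(a + 3)*(a - 3)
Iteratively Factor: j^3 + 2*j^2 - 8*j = (j + 4)*(j^2 - 2*j) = (j - 2)*(j + 4)*(j)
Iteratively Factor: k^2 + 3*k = (k + 3)*(k)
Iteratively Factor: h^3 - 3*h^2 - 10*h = (h)*(h^2 - 3*h - 10) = h*(h - 5)*(h + 2)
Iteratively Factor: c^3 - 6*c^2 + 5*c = (c - 5)*(c^2 - c) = c*(c - 5)*(c - 1)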